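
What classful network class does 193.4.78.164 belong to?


First octet: 193
Binary: 11000001
110xxxxx -> Class C (192-223)
Class C, default mask 255.255.255.0 (/24)


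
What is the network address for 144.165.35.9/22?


IP:   10010000.10100101.00100011.00001001
Mask: 11111111.11111111.11111100.00000000
AND operation:
Net:  10010000.10100101.00100000.00000000
Network: 144.165.32.0/22


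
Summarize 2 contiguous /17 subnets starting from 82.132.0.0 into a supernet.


Original prefix: /17
Number of subnets: 2 = 2^1
New prefix = 17 - 1 = 16
Supernet: 82.132.0.0/16


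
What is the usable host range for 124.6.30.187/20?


Network: 124.6.16.0
Broadcast: 124.6.31.255
First usable = network + 1
Last usable = broadcast - 1
Range: 124.6.16.1 to 124.6.31.254


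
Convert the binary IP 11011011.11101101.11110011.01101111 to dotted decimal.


11011011 = 219
11101101 = 237
11110011 = 243
01101111 = 111
IP: 219.237.243.111


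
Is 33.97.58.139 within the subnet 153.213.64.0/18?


Subnet network: 153.213.64.0
Test IP AND mask: 33.97.0.0
No, 33.97.58.139 is not in 153.213.64.0/18


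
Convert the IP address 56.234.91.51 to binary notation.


56 = 00111000
234 = 11101010
91 = 01011011
51 = 00110011
Binary: 00111000.11101010.01011011.00110011


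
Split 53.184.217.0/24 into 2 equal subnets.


New prefix = 24 + 1 = 25
Each subnet has 128 addresses
  53.184.217.0/25
  53.184.217.128/25
Subnets: 53.184.217.0/25, 53.184.217.128/25


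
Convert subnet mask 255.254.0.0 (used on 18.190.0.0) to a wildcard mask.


Subnet mask: 255.254.0.0
Wildcard = 255.255.255.255 - subnet mask
255 - 255 = 0
255 - 254 = 1
255 - 0 = 255
255 - 0 = 255
Wildcard: 0.1.255.255


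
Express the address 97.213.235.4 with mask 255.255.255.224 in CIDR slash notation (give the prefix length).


Binary: 11111111.11111111.11111111.11100000
Count leading 1s
Prefix: /27


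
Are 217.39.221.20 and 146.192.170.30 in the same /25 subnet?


Mask: 255.255.255.128
217.39.221.20 AND mask = 217.39.221.0
146.192.170.30 AND mask = 146.192.170.0
No, different subnets (217.39.221.0 vs 146.192.170.0)


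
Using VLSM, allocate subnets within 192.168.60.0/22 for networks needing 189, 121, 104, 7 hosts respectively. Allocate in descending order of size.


189 hosts -> /24 (254 usable): 192.168.60.0/24
121 hosts -> /25 (126 usable): 192.168.61.0/25
104 hosts -> /25 (126 usable): 192.168.61.128/25
7 hosts -> /28 (14 usable): 192.168.62.0/28
Allocation: 192.168.60.0/24 (189 hosts, 254 usable); 192.168.61.0/25 (121 hosts, 126 usable); 192.168.61.128/25 (104 hosts, 126 usable); 192.168.62.0/28 (7 hosts, 14 usable)


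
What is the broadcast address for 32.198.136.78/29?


Network: 32.198.136.72/29
Host bits = 3
Set all host bits to 1:
Broadcast: 32.198.136.79


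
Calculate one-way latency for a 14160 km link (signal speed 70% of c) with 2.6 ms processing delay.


Speed = 0.7 * 3e5 km/s = 210000 km/s
Propagation delay = 14160 / 210000 = 0.0674 s = 67.4286 ms
Processing delay = 2.6 ms
Total one-way latency = 70.0286 ms


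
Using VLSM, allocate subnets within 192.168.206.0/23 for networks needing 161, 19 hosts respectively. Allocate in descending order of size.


161 hosts -> /24 (254 usable): 192.168.206.0/24
19 hosts -> /27 (30 usable): 192.168.207.0/27
Allocation: 192.168.206.0/24 (161 hosts, 254 usable); 192.168.207.0/27 (19 hosts, 30 usable)


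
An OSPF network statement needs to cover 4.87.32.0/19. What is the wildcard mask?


Subnet mask: 255.255.224.0
Wildcard = 255.255.255.255 - subnet mask
255 - 255 = 0
255 - 255 = 0
255 - 224 = 31
255 - 0 = 255
Wildcard: 0.0.31.255


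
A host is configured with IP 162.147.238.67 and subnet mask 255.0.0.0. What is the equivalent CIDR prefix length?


Binary: 11111111.00000000.00000000.00000000
Count leading 1s
Prefix: /8


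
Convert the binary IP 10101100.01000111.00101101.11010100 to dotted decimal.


10101100 = 172
01000111 = 71
00101101 = 45
11010100 = 212
IP: 172.71.45.212


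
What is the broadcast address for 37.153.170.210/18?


Network: 37.153.128.0/18
Host bits = 14
Set all host bits to 1:
Broadcast: 37.153.191.255


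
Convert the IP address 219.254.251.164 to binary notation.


219 = 11011011
254 = 11111110
251 = 11111011
164 = 10100100
Binary: 11011011.11111110.11111011.10100100


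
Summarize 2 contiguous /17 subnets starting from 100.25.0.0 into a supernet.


Original prefix: /17
Number of subnets: 2 = 2^1
New prefix = 17 - 1 = 16
Supernet: 100.25.0.0/16


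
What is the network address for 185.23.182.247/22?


IP:   10111001.00010111.10110110.11110111
Mask: 11111111.11111111.11111100.00000000
AND operation:
Net:  10111001.00010111.10110100.00000000
Network: 185.23.180.0/22


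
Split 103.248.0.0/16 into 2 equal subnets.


New prefix = 16 + 1 = 17
Each subnet has 32768 addresses
  103.248.0.0/17
  103.248.128.0/17
Subnets: 103.248.0.0/17, 103.248.128.0/17


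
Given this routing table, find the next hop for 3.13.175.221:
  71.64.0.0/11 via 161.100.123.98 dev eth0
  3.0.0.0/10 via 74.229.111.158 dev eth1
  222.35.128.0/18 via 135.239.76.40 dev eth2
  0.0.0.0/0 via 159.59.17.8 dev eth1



Longest prefix match for 3.13.175.221:
  /11 71.64.0.0: no
  /10 3.0.0.0: MATCH
  /18 222.35.128.0: no
  /0 0.0.0.0: MATCH
Selected: next-hop 74.229.111.158 via eth1 (matched /10)


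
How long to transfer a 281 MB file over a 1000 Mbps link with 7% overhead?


Effective throughput = 1000 * (1 - 7/100) = 930.0 Mbps
File size in Mb = 281 * 8 = 2248 Mb
Time = 2248 / 930.0
Time = 2.4172 seconds


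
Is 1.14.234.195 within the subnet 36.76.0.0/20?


Subnet network: 36.76.0.0
Test IP AND mask: 1.14.224.0
No, 1.14.234.195 is not in 36.76.0.0/20


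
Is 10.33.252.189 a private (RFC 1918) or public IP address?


RFC 1918 private ranges:
  10.0.0.0/8 (10.0.0.0 - 10.255.255.255)
  172.16.0.0/12 (172.16.0.0 - 172.31.255.255)
  192.168.0.0/16 (192.168.0.0 - 192.168.255.255)
Private (in 10.0.0.0/8)


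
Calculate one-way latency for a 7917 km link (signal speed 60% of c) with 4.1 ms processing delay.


Speed = 0.6 * 3e5 km/s = 180000 km/s
Propagation delay = 7917 / 180000 = 0.044 s = 43.9833 ms
Processing delay = 4.1 ms
Total one-way latency = 48.0833 ms


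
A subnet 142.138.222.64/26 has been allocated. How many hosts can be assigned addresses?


Host bits = 32 - 26 = 6
Total addresses = 2^6 = 64
Usable = total - 2 (network and broadcast)
Usable hosts: 62


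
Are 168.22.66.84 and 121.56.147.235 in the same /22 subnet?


Mask: 255.255.252.0
168.22.66.84 AND mask = 168.22.64.0
121.56.147.235 AND mask = 121.56.144.0
No, different subnets (168.22.64.0 vs 121.56.144.0)


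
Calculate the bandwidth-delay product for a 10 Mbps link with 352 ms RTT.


BDP = bandwidth * RTT
= 10 Mbps * 352 ms
= 10 * 1e6 * 352 / 1000 bits
= 3520000 bits
= 440000 bytes
= 429.6875 KB
BDP = 3520000 bits (440000 bytes)


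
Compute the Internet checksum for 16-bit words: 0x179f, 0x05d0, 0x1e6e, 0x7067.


Sum all words (with carry folding):
+ 0x179f = 0x179f
+ 0x05d0 = 0x1d6f
+ 0x1e6e = 0x3bdd
+ 0x7067 = 0xac44
One's complement: ~0xac44
Checksum = 0x53bb


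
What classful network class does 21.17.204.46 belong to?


First octet: 21
Binary: 00010101
0xxxxxxx -> Class A (1-126)
Class A, default mask 255.0.0.0 (/8)


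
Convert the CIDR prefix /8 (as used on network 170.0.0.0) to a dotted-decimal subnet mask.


/8 means 8 network bits, 24 host bits
Binary: 11111111000000000000000000000000
Mask: 255.0.0.0


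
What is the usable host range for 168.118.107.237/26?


Network: 168.118.107.192
Broadcast: 168.118.107.255
First usable = network + 1
Last usable = broadcast - 1
Range: 168.118.107.193 to 168.118.107.254


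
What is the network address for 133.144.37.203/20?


IP:   10000101.10010000.00100101.11001011
Mask: 11111111.11111111.11110000.00000000
AND operation:
Net:  10000101.10010000.00100000.00000000
Network: 133.144.32.0/20


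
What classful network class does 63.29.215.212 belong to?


First octet: 63
Binary: 00111111
0xxxxxxx -> Class A (1-126)
Class A, default mask 255.0.0.0 (/8)


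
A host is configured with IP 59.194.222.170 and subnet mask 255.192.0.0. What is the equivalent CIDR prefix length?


Binary: 11111111.11000000.00000000.00000000
Count leading 1s
Prefix: /10


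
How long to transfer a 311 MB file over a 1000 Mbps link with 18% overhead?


Effective throughput = 1000 * (1 - 18/100) = 820.0 Mbps
File size in Mb = 311 * 8 = 2488 Mb
Time = 2488 / 820.0
Time = 3.0341 seconds


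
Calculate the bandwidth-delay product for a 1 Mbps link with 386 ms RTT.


BDP = bandwidth * RTT
= 1 Mbps * 386 ms
= 1 * 1e6 * 386 / 1000 bits
= 386000 bits
= 48250 bytes
= 47.1191 KB
BDP = 386000 bits (48250 bytes)


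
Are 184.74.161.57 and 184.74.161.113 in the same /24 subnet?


Mask: 255.255.255.0
184.74.161.57 AND mask = 184.74.161.0
184.74.161.113 AND mask = 184.74.161.0
Yes, same subnet (184.74.161.0)


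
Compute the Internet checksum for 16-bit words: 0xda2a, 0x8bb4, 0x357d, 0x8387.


Sum all words (with carry folding):
+ 0xda2a = 0xda2a
+ 0x8bb4 = 0x65df
+ 0x357d = 0x9b5c
+ 0x8387 = 0x1ee4
One's complement: ~0x1ee4
Checksum = 0xe11b


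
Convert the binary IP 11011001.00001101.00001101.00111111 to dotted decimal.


11011001 = 217
00001101 = 13
00001101 = 13
00111111 = 63
IP: 217.13.13.63


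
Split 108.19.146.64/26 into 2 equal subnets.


New prefix = 26 + 1 = 27
Each subnet has 32 addresses
  108.19.146.64/27
  108.19.146.96/27
Subnets: 108.19.146.64/27, 108.19.146.96/27


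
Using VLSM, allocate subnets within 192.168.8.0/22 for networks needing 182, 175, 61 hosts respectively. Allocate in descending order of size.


182 hosts -> /24 (254 usable): 192.168.8.0/24
175 hosts -> /24 (254 usable): 192.168.9.0/24
61 hosts -> /26 (62 usable): 192.168.10.0/26
Allocation: 192.168.8.0/24 (182 hosts, 254 usable); 192.168.9.0/24 (175 hosts, 254 usable); 192.168.10.0/26 (61 hosts, 62 usable)


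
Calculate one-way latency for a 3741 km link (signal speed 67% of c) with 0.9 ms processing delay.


Speed = 0.67 * 3e5 km/s = 201000 km/s
Propagation delay = 3741 / 201000 = 0.0186 s = 18.6119 ms
Processing delay = 0.9 ms
Total one-way latency = 19.5119 ms


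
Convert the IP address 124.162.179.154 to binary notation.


124 = 01111100
162 = 10100010
179 = 10110011
154 = 10011010
Binary: 01111100.10100010.10110011.10011010


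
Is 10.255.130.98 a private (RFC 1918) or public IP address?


RFC 1918 private ranges:
  10.0.0.0/8 (10.0.0.0 - 10.255.255.255)
  172.16.0.0/12 (172.16.0.0 - 172.31.255.255)
  192.168.0.0/16 (192.168.0.0 - 192.168.255.255)
Private (in 10.0.0.0/8)


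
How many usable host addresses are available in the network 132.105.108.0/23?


Host bits = 32 - 23 = 9
Total addresses = 2^9 = 512
Usable = total - 2 (network and broadcast)
Usable hosts: 510


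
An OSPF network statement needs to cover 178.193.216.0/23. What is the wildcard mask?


Subnet mask: 255.255.254.0
Wildcard = 255.255.255.255 - subnet mask
255 - 255 = 0
255 - 255 = 0
255 - 254 = 1
255 - 0 = 255
Wildcard: 0.0.1.255


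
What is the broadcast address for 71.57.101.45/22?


Network: 71.57.100.0/22
Host bits = 10
Set all host bits to 1:
Broadcast: 71.57.103.255


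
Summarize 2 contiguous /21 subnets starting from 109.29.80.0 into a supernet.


Original prefix: /21
Number of subnets: 2 = 2^1
New prefix = 21 - 1 = 20
Supernet: 109.29.80.0/20


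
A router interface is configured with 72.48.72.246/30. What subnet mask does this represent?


/30 means 30 network bits, 2 host bits
Binary: 11111111111111111111111111111100
Mask: 255.255.255.252


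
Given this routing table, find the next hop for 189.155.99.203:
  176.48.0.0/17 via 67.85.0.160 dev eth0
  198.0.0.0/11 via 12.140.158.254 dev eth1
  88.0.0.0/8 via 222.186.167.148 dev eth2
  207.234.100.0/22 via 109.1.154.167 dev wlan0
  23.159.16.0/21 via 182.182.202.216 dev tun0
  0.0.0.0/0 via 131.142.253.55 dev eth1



Longest prefix match for 189.155.99.203:
  /17 176.48.0.0: no
  /11 198.0.0.0: no
  /8 88.0.0.0: no
  /22 207.234.100.0: no
  /21 23.159.16.0: no
  /0 0.0.0.0: MATCH
Selected: next-hop 131.142.253.55 via eth1 (matched /0)


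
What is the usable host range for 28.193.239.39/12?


Network: 28.192.0.0
Broadcast: 28.207.255.255
First usable = network + 1
Last usable = broadcast - 1
Range: 28.192.0.1 to 28.207.255.254


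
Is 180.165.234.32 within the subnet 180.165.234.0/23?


Subnet network: 180.165.234.0
Test IP AND mask: 180.165.234.0
Yes, 180.165.234.32 is in 180.165.234.0/23


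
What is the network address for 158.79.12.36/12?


IP:   10011110.01001111.00001100.00100100
Mask: 11111111.11110000.00000000.00000000
AND operation:
Net:  10011110.01000000.00000000.00000000
Network: 158.64.0.0/12


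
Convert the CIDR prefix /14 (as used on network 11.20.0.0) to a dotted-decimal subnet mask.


/14 means 14 network bits, 18 host bits
Binary: 11111111111111000000000000000000
Mask: 255.252.0.0


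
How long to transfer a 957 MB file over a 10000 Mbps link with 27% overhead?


Effective throughput = 10000 * (1 - 27/100) = 7300 Mbps
File size in Mb = 957 * 8 = 7656 Mb
Time = 7656 / 7300
Time = 1.0488 seconds


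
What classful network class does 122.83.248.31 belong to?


First octet: 122
Binary: 01111010
0xxxxxxx -> Class A (1-126)
Class A, default mask 255.0.0.0 (/8)


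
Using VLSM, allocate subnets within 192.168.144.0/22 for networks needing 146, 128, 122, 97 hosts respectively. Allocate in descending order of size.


146 hosts -> /24 (254 usable): 192.168.144.0/24
128 hosts -> /24 (254 usable): 192.168.145.0/24
122 hosts -> /25 (126 usable): 192.168.146.0/25
97 hosts -> /25 (126 usable): 192.168.146.128/25
Allocation: 192.168.144.0/24 (146 hosts, 254 usable); 192.168.145.0/24 (128 hosts, 254 usable); 192.168.146.0/25 (122 hosts, 126 usable); 192.168.146.128/25 (97 hosts, 126 usable)


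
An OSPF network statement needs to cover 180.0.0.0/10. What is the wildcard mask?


Subnet mask: 255.192.0.0
Wildcard = 255.255.255.255 - subnet mask
255 - 255 = 0
255 - 192 = 63
255 - 0 = 255
255 - 0 = 255
Wildcard: 0.63.255.255


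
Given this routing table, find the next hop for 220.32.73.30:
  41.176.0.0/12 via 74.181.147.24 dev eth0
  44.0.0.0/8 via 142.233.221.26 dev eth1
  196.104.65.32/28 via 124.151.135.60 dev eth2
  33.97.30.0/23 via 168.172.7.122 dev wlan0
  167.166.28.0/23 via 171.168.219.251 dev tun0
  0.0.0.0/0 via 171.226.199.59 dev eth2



Longest prefix match for 220.32.73.30:
  /12 41.176.0.0: no
  /8 44.0.0.0: no
  /28 196.104.65.32: no
  /23 33.97.30.0: no
  /23 167.166.28.0: no
  /0 0.0.0.0: MATCH
Selected: next-hop 171.226.199.59 via eth2 (matched /0)


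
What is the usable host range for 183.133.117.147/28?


Network: 183.133.117.144
Broadcast: 183.133.117.159
First usable = network + 1
Last usable = broadcast - 1
Range: 183.133.117.145 to 183.133.117.158


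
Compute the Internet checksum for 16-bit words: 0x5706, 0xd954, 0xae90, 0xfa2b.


Sum all words (with carry folding):
+ 0x5706 = 0x5706
+ 0xd954 = 0x305b
+ 0xae90 = 0xdeeb
+ 0xfa2b = 0xd917
One's complement: ~0xd917
Checksum = 0x26e8


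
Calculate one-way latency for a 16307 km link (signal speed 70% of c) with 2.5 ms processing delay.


Speed = 0.7 * 3e5 km/s = 210000 km/s
Propagation delay = 16307 / 210000 = 0.0777 s = 77.6524 ms
Processing delay = 2.5 ms
Total one-way latency = 80.1524 ms


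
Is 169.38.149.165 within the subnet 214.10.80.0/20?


Subnet network: 214.10.80.0
Test IP AND mask: 169.38.144.0
No, 169.38.149.165 is not in 214.10.80.0/20


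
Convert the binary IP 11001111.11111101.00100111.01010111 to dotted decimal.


11001111 = 207
11111101 = 253
00100111 = 39
01010111 = 87
IP: 207.253.39.87


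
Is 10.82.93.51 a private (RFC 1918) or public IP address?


RFC 1918 private ranges:
  10.0.0.0/8 (10.0.0.0 - 10.255.255.255)
  172.16.0.0/12 (172.16.0.0 - 172.31.255.255)
  192.168.0.0/16 (192.168.0.0 - 192.168.255.255)
Private (in 10.0.0.0/8)


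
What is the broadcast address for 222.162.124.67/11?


Network: 222.160.0.0/11
Host bits = 21
Set all host bits to 1:
Broadcast: 222.191.255.255


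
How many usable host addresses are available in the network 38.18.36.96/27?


Host bits = 32 - 27 = 5
Total addresses = 2^5 = 32
Usable = total - 2 (network and broadcast)
Usable hosts: 30


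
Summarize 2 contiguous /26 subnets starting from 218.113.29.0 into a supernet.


Original prefix: /26
Number of subnets: 2 = 2^1
New prefix = 26 - 1 = 25
Supernet: 218.113.29.0/25


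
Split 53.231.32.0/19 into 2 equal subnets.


New prefix = 19 + 1 = 20
Each subnet has 4096 addresses
  53.231.32.0/20
  53.231.48.0/20
Subnets: 53.231.32.0/20, 53.231.48.0/20


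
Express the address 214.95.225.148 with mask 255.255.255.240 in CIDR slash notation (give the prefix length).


Binary: 11111111.11111111.11111111.11110000
Count leading 1s
Prefix: /28


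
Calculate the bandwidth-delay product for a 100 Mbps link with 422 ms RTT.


BDP = bandwidth * RTT
= 100 Mbps * 422 ms
= 100 * 1e6 * 422 / 1000 bits
= 42200000 bits
= 5275000 bytes
= 5151.3672 KB
BDP = 42200000 bits (5275000 bytes)


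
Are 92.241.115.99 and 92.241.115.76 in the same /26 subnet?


Mask: 255.255.255.192
92.241.115.99 AND mask = 92.241.115.64
92.241.115.76 AND mask = 92.241.115.64
Yes, same subnet (92.241.115.64)


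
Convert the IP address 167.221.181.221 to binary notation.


167 = 10100111
221 = 11011101
181 = 10110101
221 = 11011101
Binary: 10100111.11011101.10110101.11011101


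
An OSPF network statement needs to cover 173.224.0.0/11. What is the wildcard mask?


Subnet mask: 255.224.0.0
Wildcard = 255.255.255.255 - subnet mask
255 - 255 = 0
255 - 224 = 31
255 - 0 = 255
255 - 0 = 255
Wildcard: 0.31.255.255


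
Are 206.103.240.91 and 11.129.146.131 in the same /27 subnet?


Mask: 255.255.255.224
206.103.240.91 AND mask = 206.103.240.64
11.129.146.131 AND mask = 11.129.146.128
No, different subnets (206.103.240.64 vs 11.129.146.128)


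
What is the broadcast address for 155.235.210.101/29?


Network: 155.235.210.96/29
Host bits = 3
Set all host bits to 1:
Broadcast: 155.235.210.103


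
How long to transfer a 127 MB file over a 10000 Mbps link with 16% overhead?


Effective throughput = 10000 * (1 - 16/100) = 8400 Mbps
File size in Mb = 127 * 8 = 1016 Mb
Time = 1016 / 8400
Time = 0.121 seconds


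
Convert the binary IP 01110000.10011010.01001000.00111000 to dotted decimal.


01110000 = 112
10011010 = 154
01001000 = 72
00111000 = 56
IP: 112.154.72.56


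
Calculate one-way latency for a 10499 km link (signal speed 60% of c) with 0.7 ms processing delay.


Speed = 0.6 * 3e5 km/s = 180000 km/s
Propagation delay = 10499 / 180000 = 0.0583 s = 58.3278 ms
Processing delay = 0.7 ms
Total one-way latency = 59.0278 ms


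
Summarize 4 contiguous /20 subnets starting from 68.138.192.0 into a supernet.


Original prefix: /20
Number of subnets: 4 = 2^2
New prefix = 20 - 2 = 18
Supernet: 68.138.192.0/18


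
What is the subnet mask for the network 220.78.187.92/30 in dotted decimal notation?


/30 means 30 network bits, 2 host bits
Binary: 11111111111111111111111111111100
Mask: 255.255.255.252


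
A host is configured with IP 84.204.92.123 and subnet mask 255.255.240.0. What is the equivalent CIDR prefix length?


Binary: 11111111.11111111.11110000.00000000
Count leading 1s
Prefix: /20


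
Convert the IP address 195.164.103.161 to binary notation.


195 = 11000011
164 = 10100100
103 = 01100111
161 = 10100001
Binary: 11000011.10100100.01100111.10100001


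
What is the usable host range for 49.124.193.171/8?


Network: 49.0.0.0
Broadcast: 49.255.255.255
First usable = network + 1
Last usable = broadcast - 1
Range: 49.0.0.1 to 49.255.255.254


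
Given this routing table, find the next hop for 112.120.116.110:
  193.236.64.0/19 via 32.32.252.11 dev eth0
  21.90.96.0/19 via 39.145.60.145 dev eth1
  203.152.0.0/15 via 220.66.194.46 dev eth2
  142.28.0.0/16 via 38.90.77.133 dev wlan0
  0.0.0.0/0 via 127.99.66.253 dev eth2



Longest prefix match for 112.120.116.110:
  /19 193.236.64.0: no
  /19 21.90.96.0: no
  /15 203.152.0.0: no
  /16 142.28.0.0: no
  /0 0.0.0.0: MATCH
Selected: next-hop 127.99.66.253 via eth2 (matched /0)


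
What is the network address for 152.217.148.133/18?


IP:   10011000.11011001.10010100.10000101
Mask: 11111111.11111111.11000000.00000000
AND operation:
Net:  10011000.11011001.10000000.00000000
Network: 152.217.128.0/18


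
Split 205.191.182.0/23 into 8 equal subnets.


New prefix = 23 + 3 = 26
Each subnet has 64 addresses
  205.191.182.0/26
  205.191.182.64/26
  205.191.182.128/26
  205.191.182.192/26
  205.191.183.0/26
  205.191.183.64/26
  205.191.183.128/26
  205.191.183.192/26
Subnets: 205.191.182.0/26, 205.191.182.64/26, 205.191.182.128/26, 205.191.182.192/26, 205.191.183.0/26, 205.191.183.64/26, 205.191.183.128/26, 205.191.183.192/26


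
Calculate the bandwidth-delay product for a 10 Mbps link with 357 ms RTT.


BDP = bandwidth * RTT
= 10 Mbps * 357 ms
= 10 * 1e6 * 357 / 1000 bits
= 3570000 bits
= 446250 bytes
= 435.791 KB
BDP = 3570000 bits (446250 bytes)


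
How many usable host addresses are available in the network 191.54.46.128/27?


Host bits = 32 - 27 = 5
Total addresses = 2^5 = 32
Usable = total - 2 (network and broadcast)
Usable hosts: 30


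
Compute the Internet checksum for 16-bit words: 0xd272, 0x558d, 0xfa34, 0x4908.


Sum all words (with carry folding):
+ 0xd272 = 0xd272
+ 0x558d = 0x2800
+ 0xfa34 = 0x2235
+ 0x4908 = 0x6b3d
One's complement: ~0x6b3d
Checksum = 0x94c2


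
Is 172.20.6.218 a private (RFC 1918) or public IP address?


RFC 1918 private ranges:
  10.0.0.0/8 (10.0.0.0 - 10.255.255.255)
  172.16.0.0/12 (172.16.0.0 - 172.31.255.255)
  192.168.0.0/16 (192.168.0.0 - 192.168.255.255)
Private (in 172.16.0.0/12)


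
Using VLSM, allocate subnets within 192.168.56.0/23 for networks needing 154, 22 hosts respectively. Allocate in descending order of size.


154 hosts -> /24 (254 usable): 192.168.56.0/24
22 hosts -> /27 (30 usable): 192.168.57.0/27
Allocation: 192.168.56.0/24 (154 hosts, 254 usable); 192.168.57.0/27 (22 hosts, 30 usable)


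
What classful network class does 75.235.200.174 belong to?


First octet: 75
Binary: 01001011
0xxxxxxx -> Class A (1-126)
Class A, default mask 255.0.0.0 (/8)


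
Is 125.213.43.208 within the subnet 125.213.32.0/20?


Subnet network: 125.213.32.0
Test IP AND mask: 125.213.32.0
Yes, 125.213.43.208 is in 125.213.32.0/20


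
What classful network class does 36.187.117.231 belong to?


First octet: 36
Binary: 00100100
0xxxxxxx -> Class A (1-126)
Class A, default mask 255.0.0.0 (/8)


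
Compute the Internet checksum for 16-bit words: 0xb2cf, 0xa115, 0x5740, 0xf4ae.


Sum all words (with carry folding):
+ 0xb2cf = 0xb2cf
+ 0xa115 = 0x53e5
+ 0x5740 = 0xab25
+ 0xf4ae = 0x9fd4
One's complement: ~0x9fd4
Checksum = 0x602b


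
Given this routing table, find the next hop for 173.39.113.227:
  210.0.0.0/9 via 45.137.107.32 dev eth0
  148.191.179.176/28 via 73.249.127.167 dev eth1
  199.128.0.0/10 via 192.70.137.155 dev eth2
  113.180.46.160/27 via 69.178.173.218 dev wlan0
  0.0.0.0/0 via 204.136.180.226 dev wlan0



Longest prefix match for 173.39.113.227:
  /9 210.0.0.0: no
  /28 148.191.179.176: no
  /10 199.128.0.0: no
  /27 113.180.46.160: no
  /0 0.0.0.0: MATCH
Selected: next-hop 204.136.180.226 via wlan0 (matched /0)


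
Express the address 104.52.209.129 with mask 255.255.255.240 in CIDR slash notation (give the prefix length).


Binary: 11111111.11111111.11111111.11110000
Count leading 1s
Prefix: /28


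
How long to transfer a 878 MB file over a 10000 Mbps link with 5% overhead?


Effective throughput = 10000 * (1 - 5/100) = 9500 Mbps
File size in Mb = 878 * 8 = 7024 Mb
Time = 7024 / 9500
Time = 0.7394 seconds


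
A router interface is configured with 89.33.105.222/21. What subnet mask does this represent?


/21 means 21 network bits, 11 host bits
Binary: 11111111111111111111100000000000
Mask: 255.255.248.0


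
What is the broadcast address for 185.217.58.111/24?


Network: 185.217.58.0/24
Host bits = 8
Set all host bits to 1:
Broadcast: 185.217.58.255


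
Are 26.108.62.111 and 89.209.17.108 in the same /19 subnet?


Mask: 255.255.224.0
26.108.62.111 AND mask = 26.108.32.0
89.209.17.108 AND mask = 89.209.0.0
No, different subnets (26.108.32.0 vs 89.209.0.0)


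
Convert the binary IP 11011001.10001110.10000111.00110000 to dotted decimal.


11011001 = 217
10001110 = 142
10000111 = 135
00110000 = 48
IP: 217.142.135.48


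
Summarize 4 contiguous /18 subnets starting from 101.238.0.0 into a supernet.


Original prefix: /18
Number of subnets: 4 = 2^2
New prefix = 18 - 2 = 16
Supernet: 101.238.0.0/16


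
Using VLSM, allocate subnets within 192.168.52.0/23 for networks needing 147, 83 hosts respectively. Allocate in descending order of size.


147 hosts -> /24 (254 usable): 192.168.52.0/24
83 hosts -> /25 (126 usable): 192.168.53.0/25
Allocation: 192.168.52.0/24 (147 hosts, 254 usable); 192.168.53.0/25 (83 hosts, 126 usable)


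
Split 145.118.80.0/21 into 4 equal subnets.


New prefix = 21 + 2 = 23
Each subnet has 512 addresses
  145.118.80.0/23
  145.118.82.0/23
  145.118.84.0/23
  145.118.86.0/23
Subnets: 145.118.80.0/23, 145.118.82.0/23, 145.118.84.0/23, 145.118.86.0/23


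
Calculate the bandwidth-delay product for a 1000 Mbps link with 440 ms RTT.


BDP = bandwidth * RTT
= 1000 Mbps * 440 ms
= 1000 * 1e6 * 440 / 1000 bits
= 440000000 bits
= 55000000 bytes
= 53710.9375 KB
BDP = 440000000 bits (55000000 bytes)


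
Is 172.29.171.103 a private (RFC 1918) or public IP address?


RFC 1918 private ranges:
  10.0.0.0/8 (10.0.0.0 - 10.255.255.255)
  172.16.0.0/12 (172.16.0.0 - 172.31.255.255)
  192.168.0.0/16 (192.168.0.0 - 192.168.255.255)
Private (in 172.16.0.0/12)


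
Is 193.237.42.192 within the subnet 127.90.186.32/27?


Subnet network: 127.90.186.32
Test IP AND mask: 193.237.42.192
No, 193.237.42.192 is not in 127.90.186.32/27


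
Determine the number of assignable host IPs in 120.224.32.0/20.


Host bits = 32 - 20 = 12
Total addresses = 2^12 = 4096
Usable = total - 2 (network and broadcast)
Usable hosts: 4094


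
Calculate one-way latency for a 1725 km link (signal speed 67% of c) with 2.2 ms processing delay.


Speed = 0.67 * 3e5 km/s = 201000 km/s
Propagation delay = 1725 / 201000 = 0.0086 s = 8.5821 ms
Processing delay = 2.2 ms
Total one-way latency = 10.7821 ms


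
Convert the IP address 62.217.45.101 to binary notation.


62 = 00111110
217 = 11011001
45 = 00101101
101 = 01100101
Binary: 00111110.11011001.00101101.01100101


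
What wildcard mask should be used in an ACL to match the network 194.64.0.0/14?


Subnet mask: 255.252.0.0
Wildcard = 255.255.255.255 - subnet mask
255 - 255 = 0
255 - 252 = 3
255 - 0 = 255
255 - 0 = 255
Wildcard: 0.3.255.255


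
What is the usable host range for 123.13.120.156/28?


Network: 123.13.120.144
Broadcast: 123.13.120.159
First usable = network + 1
Last usable = broadcast - 1
Range: 123.13.120.145 to 123.13.120.158


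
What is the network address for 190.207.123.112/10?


IP:   10111110.11001111.01111011.01110000
Mask: 11111111.11000000.00000000.00000000
AND operation:
Net:  10111110.11000000.00000000.00000000
Network: 190.192.0.0/10


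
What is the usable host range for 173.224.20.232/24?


Network: 173.224.20.0
Broadcast: 173.224.20.255
First usable = network + 1
Last usable = broadcast - 1
Range: 173.224.20.1 to 173.224.20.254


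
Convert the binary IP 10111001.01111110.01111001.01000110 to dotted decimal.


10111001 = 185
01111110 = 126
01111001 = 121
01000110 = 70
IP: 185.126.121.70


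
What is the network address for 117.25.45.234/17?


IP:   01110101.00011001.00101101.11101010
Mask: 11111111.11111111.10000000.00000000
AND operation:
Net:  01110101.00011001.00000000.00000000
Network: 117.25.0.0/17


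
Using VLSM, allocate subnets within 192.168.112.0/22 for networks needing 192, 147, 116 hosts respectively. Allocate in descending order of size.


192 hosts -> /24 (254 usable): 192.168.112.0/24
147 hosts -> /24 (254 usable): 192.168.113.0/24
116 hosts -> /25 (126 usable): 192.168.114.0/25
Allocation: 192.168.112.0/24 (192 hosts, 254 usable); 192.168.113.0/24 (147 hosts, 254 usable); 192.168.114.0/25 (116 hosts, 126 usable)


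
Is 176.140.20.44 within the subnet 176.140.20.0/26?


Subnet network: 176.140.20.0
Test IP AND mask: 176.140.20.0
Yes, 176.140.20.44 is in 176.140.20.0/26


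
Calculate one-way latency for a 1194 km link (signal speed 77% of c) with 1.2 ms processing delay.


Speed = 0.77 * 3e5 km/s = 231000 km/s
Propagation delay = 1194 / 231000 = 0.0052 s = 5.1688 ms
Processing delay = 1.2 ms
Total one-way latency = 6.3688 ms


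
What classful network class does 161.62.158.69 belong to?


First octet: 161
Binary: 10100001
10xxxxxx -> Class B (128-191)
Class B, default mask 255.255.0.0 (/16)


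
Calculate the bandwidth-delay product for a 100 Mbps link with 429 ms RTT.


BDP = bandwidth * RTT
= 100 Mbps * 429 ms
= 100 * 1e6 * 429 / 1000 bits
= 42900000 bits
= 5362500 bytes
= 5236.8164 KB
BDP = 42900000 bits (5362500 bytes)


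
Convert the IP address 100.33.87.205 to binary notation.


100 = 01100100
33 = 00100001
87 = 01010111
205 = 11001101
Binary: 01100100.00100001.01010111.11001101


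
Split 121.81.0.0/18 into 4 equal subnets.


New prefix = 18 + 2 = 20
Each subnet has 4096 addresses
  121.81.0.0/20
  121.81.16.0/20
  121.81.32.0/20
  121.81.48.0/20
Subnets: 121.81.0.0/20, 121.81.16.0/20, 121.81.32.0/20, 121.81.48.0/20


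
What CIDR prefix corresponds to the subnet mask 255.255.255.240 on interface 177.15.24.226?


Binary: 11111111.11111111.11111111.11110000
Count leading 1s
Prefix: /28


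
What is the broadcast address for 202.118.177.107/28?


Network: 202.118.177.96/28
Host bits = 4
Set all host bits to 1:
Broadcast: 202.118.177.111


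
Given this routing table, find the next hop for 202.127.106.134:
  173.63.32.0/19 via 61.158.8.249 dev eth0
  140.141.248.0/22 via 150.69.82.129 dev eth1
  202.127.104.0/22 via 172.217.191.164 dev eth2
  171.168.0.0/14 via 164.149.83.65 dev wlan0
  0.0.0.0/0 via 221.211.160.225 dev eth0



Longest prefix match for 202.127.106.134:
  /19 173.63.32.0: no
  /22 140.141.248.0: no
  /22 202.127.104.0: MATCH
  /14 171.168.0.0: no
  /0 0.0.0.0: MATCH
Selected: next-hop 172.217.191.164 via eth2 (matched /22)


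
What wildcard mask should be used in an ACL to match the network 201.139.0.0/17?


Subnet mask: 255.255.128.0
Wildcard = 255.255.255.255 - subnet mask
255 - 255 = 0
255 - 255 = 0
255 - 128 = 127
255 - 0 = 255
Wildcard: 0.0.127.255


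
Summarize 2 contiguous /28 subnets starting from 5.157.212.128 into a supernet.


Original prefix: /28
Number of subnets: 2 = 2^1
New prefix = 28 - 1 = 27
Supernet: 5.157.212.128/27


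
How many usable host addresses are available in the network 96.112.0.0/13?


Host bits = 32 - 13 = 19
Total addresses = 2^19 = 524288
Usable = total - 2 (network and broadcast)
Usable hosts: 524286


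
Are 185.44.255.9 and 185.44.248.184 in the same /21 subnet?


Mask: 255.255.248.0
185.44.255.9 AND mask = 185.44.248.0
185.44.248.184 AND mask = 185.44.248.0
Yes, same subnet (185.44.248.0)


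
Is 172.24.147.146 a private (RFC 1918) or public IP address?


RFC 1918 private ranges:
  10.0.0.0/8 (10.0.0.0 - 10.255.255.255)
  172.16.0.0/12 (172.16.0.0 - 172.31.255.255)
  192.168.0.0/16 (192.168.0.0 - 192.168.255.255)
Private (in 172.16.0.0/12)


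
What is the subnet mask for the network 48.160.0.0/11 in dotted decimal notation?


/11 means 11 network bits, 21 host bits
Binary: 11111111111000000000000000000000
Mask: 255.224.0.0


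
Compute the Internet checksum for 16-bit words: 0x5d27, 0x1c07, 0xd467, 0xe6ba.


Sum all words (with carry folding):
+ 0x5d27 = 0x5d27
+ 0x1c07 = 0x792e
+ 0xd467 = 0x4d96
+ 0xe6ba = 0x3451
One's complement: ~0x3451
Checksum = 0xcbae


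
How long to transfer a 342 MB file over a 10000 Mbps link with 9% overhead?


Effective throughput = 10000 * (1 - 9/100) = 9100 Mbps
File size in Mb = 342 * 8 = 2736 Mb
Time = 2736 / 9100
Time = 0.3007 seconds


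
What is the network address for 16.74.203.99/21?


IP:   00010000.01001010.11001011.01100011
Mask: 11111111.11111111.11111000.00000000
AND operation:
Net:  00010000.01001010.11001000.00000000
Network: 16.74.200.0/21


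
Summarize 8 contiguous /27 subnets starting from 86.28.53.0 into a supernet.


Original prefix: /27
Number of subnets: 8 = 2^3
New prefix = 27 - 3 = 24
Supernet: 86.28.53.0/24


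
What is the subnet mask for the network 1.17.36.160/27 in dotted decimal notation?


/27 means 27 network bits, 5 host bits
Binary: 11111111111111111111111111100000
Mask: 255.255.255.224


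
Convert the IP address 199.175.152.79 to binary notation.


199 = 11000111
175 = 10101111
152 = 10011000
79 = 01001111
Binary: 11000111.10101111.10011000.01001111


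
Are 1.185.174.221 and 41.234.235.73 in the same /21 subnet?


Mask: 255.255.248.0
1.185.174.221 AND mask = 1.185.168.0
41.234.235.73 AND mask = 41.234.232.0
No, different subnets (1.185.168.0 vs 41.234.232.0)


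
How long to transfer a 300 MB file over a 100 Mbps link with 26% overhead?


Effective throughput = 100 * (1 - 26/100) = 74 Mbps
File size in Mb = 300 * 8 = 2400 Mb
Time = 2400 / 74
Time = 32.4324 seconds


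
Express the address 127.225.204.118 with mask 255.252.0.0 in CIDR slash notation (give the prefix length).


Binary: 11111111.11111100.00000000.00000000
Count leading 1s
Prefix: /14


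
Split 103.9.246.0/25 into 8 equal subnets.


New prefix = 25 + 3 = 28
Each subnet has 16 addresses
  103.9.246.0/28
  103.9.246.16/28
  103.9.246.32/28
  103.9.246.48/28
  103.9.246.64/28
  103.9.246.80/28
  103.9.246.96/28
  103.9.246.112/28
Subnets: 103.9.246.0/28, 103.9.246.16/28, 103.9.246.32/28, 103.9.246.48/28, 103.9.246.64/28, 103.9.246.80/28, 103.9.246.96/28, 103.9.246.112/28


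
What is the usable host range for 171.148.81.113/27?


Network: 171.148.81.96
Broadcast: 171.148.81.127
First usable = network + 1
Last usable = broadcast - 1
Range: 171.148.81.97 to 171.148.81.126


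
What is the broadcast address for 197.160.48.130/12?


Network: 197.160.0.0/12
Host bits = 20
Set all host bits to 1:
Broadcast: 197.175.255.255


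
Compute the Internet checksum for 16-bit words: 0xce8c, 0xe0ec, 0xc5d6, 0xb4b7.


Sum all words (with carry folding):
+ 0xce8c = 0xce8c
+ 0xe0ec = 0xaf79
+ 0xc5d6 = 0x7550
+ 0xb4b7 = 0x2a08
One's complement: ~0x2a08
Checksum = 0xd5f7


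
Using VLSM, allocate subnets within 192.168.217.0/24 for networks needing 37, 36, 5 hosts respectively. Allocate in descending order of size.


37 hosts -> /26 (62 usable): 192.168.217.0/26
36 hosts -> /26 (62 usable): 192.168.217.64/26
5 hosts -> /29 (6 usable): 192.168.217.128/29
Allocation: 192.168.217.0/26 (37 hosts, 62 usable); 192.168.217.64/26 (36 hosts, 62 usable); 192.168.217.128/29 (5 hosts, 6 usable)


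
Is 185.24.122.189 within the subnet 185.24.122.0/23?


Subnet network: 185.24.122.0
Test IP AND mask: 185.24.122.0
Yes, 185.24.122.189 is in 185.24.122.0/23


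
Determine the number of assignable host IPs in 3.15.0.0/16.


Host bits = 32 - 16 = 16
Total addresses = 2^16 = 65536
Usable = total - 2 (network and broadcast)
Usable hosts: 65534


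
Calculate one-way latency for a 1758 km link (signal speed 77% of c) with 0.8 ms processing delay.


Speed = 0.77 * 3e5 km/s = 231000 km/s
Propagation delay = 1758 / 231000 = 0.0076 s = 7.6104 ms
Processing delay = 0.8 ms
Total one-way latency = 8.4104 ms


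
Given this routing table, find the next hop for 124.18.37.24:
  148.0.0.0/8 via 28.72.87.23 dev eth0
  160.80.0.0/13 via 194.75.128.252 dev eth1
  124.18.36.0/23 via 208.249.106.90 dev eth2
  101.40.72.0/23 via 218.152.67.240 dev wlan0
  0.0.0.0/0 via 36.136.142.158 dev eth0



Longest prefix match for 124.18.37.24:
  /8 148.0.0.0: no
  /13 160.80.0.0: no
  /23 124.18.36.0: MATCH
  /23 101.40.72.0: no
  /0 0.0.0.0: MATCH
Selected: next-hop 208.249.106.90 via eth2 (matched /23)


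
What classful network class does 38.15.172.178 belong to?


First octet: 38
Binary: 00100110
0xxxxxxx -> Class A (1-126)
Class A, default mask 255.0.0.0 (/8)


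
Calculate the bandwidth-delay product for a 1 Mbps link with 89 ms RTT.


BDP = bandwidth * RTT
= 1 Mbps * 89 ms
= 1 * 1e6 * 89 / 1000 bits
= 89000 bits
= 11125 bytes
= 10.8643 KB
BDP = 89000 bits (11125 bytes)


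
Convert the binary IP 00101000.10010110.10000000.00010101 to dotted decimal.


00101000 = 40
10010110 = 150
10000000 = 128
00010101 = 21
IP: 40.150.128.21


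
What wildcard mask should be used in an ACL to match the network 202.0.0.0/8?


Subnet mask: 255.0.0.0
Wildcard = 255.255.255.255 - subnet mask
255 - 255 = 0
255 - 0 = 255
255 - 0 = 255
255 - 0 = 255
Wildcard: 0.255.255.255


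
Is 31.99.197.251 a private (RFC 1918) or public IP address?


RFC 1918 private ranges:
  10.0.0.0/8 (10.0.0.0 - 10.255.255.255)
  172.16.0.0/12 (172.16.0.0 - 172.31.255.255)
  192.168.0.0/16 (192.168.0.0 - 192.168.255.255)
Public (not in any RFC 1918 range)


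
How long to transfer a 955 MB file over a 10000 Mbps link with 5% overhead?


Effective throughput = 10000 * (1 - 5/100) = 9500 Mbps
File size in Mb = 955 * 8 = 7640 Mb
Time = 7640 / 9500
Time = 0.8042 seconds


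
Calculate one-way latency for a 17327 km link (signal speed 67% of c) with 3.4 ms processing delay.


Speed = 0.67 * 3e5 km/s = 201000 km/s
Propagation delay = 17327 / 201000 = 0.0862 s = 86.204 ms
Processing delay = 3.4 ms
Total one-way latency = 89.604 ms


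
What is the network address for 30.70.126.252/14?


IP:   00011110.01000110.01111110.11111100
Mask: 11111111.11111100.00000000.00000000
AND operation:
Net:  00011110.01000100.00000000.00000000
Network: 30.68.0.0/14


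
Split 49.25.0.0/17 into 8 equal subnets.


New prefix = 17 + 3 = 20
Each subnet has 4096 addresses
  49.25.0.0/20
  49.25.16.0/20
  49.25.32.0/20
  49.25.48.0/20
  49.25.64.0/20
  49.25.80.0/20
  49.25.96.0/20
  49.25.112.0/20
Subnets: 49.25.0.0/20, 49.25.16.0/20, 49.25.32.0/20, 49.25.48.0/20, 49.25.64.0/20, 49.25.80.0/20, 49.25.96.0/20, 49.25.112.0/20


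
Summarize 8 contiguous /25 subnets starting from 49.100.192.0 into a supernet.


Original prefix: /25
Number of subnets: 8 = 2^3
New prefix = 25 - 3 = 22
Supernet: 49.100.192.0/22


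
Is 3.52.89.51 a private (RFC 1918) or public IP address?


RFC 1918 private ranges:
  10.0.0.0/8 (10.0.0.0 - 10.255.255.255)
  172.16.0.0/12 (172.16.0.0 - 172.31.255.255)
  192.168.0.0/16 (192.168.0.0 - 192.168.255.255)
Public (not in any RFC 1918 range)


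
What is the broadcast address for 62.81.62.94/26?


Network: 62.81.62.64/26
Host bits = 6
Set all host bits to 1:
Broadcast: 62.81.62.127


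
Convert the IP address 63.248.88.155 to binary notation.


63 = 00111111
248 = 11111000
88 = 01011000
155 = 10011011
Binary: 00111111.11111000.01011000.10011011


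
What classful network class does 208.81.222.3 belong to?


First octet: 208
Binary: 11010000
110xxxxx -> Class C (192-223)
Class C, default mask 255.255.255.0 (/24)


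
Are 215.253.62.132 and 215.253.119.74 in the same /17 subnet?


Mask: 255.255.128.0
215.253.62.132 AND mask = 215.253.0.0
215.253.119.74 AND mask = 215.253.0.0
Yes, same subnet (215.253.0.0)
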